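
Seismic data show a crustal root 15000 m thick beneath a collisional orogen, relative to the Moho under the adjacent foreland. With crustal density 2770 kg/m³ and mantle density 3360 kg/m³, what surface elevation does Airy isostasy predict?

Balancing pressure at the compensation depth: ρ_c h = (ρ_m − ρ_c) r.
h = r (ρ_m − ρ_c) / ρ_c = 15000 m × (3360 − 2770) / 2770 = 3190 m.

3190 m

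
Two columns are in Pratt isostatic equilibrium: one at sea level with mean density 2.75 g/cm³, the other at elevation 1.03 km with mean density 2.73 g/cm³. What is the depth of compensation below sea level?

ρ_ref D = ρ (D + h) → D (ρ_ref − ρ) = ρ h.
D = ρ h/(ρ_ref − ρ) = 2.73 × 1.03 km/(2.75 − 2.73) = 141 km.

141 km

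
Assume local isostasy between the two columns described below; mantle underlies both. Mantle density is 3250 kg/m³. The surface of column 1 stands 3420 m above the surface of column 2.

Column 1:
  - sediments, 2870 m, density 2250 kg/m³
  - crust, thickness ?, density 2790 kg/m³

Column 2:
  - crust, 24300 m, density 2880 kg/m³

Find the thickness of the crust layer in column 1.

37500 m

Take the compensation level at the base of the deeper column (depth z_c below the surface of column 1) and equate Σ ρ_i t_i down to z_c; mantle fills any gap and the z_c terms cancel.
Column 1: 2870×2250 + x×2790 + (z_c − 2870 − x)×3250
Column 2: 3420×0 + 24300×2880 + (z_c − 3420 − 24300)×3250
The z_c×3250 term appears on both sides and cancels. Collect the known terms of each column as K = Σ(ρt)_known − 3250 × (depth of known layers): K_1 = 6457500 − 3250×2870 = −2870000; K_2 = 69984000 − 3250×(3420 + 24300) = −20106000.
Balance: K_1 − x×(3250 − 2790) = K_2, so x = (K_1 − K_2)/(3250 − 2790) = 17236000/460 = 37500 m.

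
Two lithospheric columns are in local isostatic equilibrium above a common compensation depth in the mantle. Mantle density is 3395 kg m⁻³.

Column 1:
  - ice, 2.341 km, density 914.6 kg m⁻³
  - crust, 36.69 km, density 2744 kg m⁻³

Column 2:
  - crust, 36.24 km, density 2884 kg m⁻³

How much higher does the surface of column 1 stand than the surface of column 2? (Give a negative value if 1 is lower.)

For any compensation level in the mantle, the mantle terms cancel and isostasy reduces to e = (Σt_1 − Σt_2) − (Σ(ρt)_1 − Σ(ρt)_2) / ρ_m.
Σt_1 = 39.031 km; Σt_2 = 36.24 km; Σ(ρt)_1 = 102818.439; Σ(ρt)_2 = 104516.16 (in km·kg m⁻³).
e = (39.031 − 36.24) − (102818.439 − 104516.16) / 3395 = 3.29 km.

3.29 km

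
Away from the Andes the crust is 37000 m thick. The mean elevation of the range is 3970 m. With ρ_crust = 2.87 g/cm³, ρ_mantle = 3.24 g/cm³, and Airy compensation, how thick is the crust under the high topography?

71800 m

Root depth r = h ρ_c / (ρ_m − ρ_c) = 3970 m × 2.87 / 0.37 = 30790 m.
Total thickness = T + h + r = 37000 m + 3970 m + 30790 m = 71800 m.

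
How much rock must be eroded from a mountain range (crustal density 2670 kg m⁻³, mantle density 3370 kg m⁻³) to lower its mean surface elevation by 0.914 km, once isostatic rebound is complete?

Net drop Δ = e − u = e − e ρ_c/ρ_m = e (ρ_m − ρ_c)/ρ_m.
e = Δ ρ_m/(ρ_m − ρ_c) = 0.914 km × 3370/700 = 4.4 km.

4.4 km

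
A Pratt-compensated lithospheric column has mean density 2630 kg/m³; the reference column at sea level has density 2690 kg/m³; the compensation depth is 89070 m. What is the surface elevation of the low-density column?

ρ_ref D = ρ (D + h) → h = D (ρ_ref − ρ)/ρ.
h = 89070 m × (2690 − 2630)/2630 = 2030 m.

2030 m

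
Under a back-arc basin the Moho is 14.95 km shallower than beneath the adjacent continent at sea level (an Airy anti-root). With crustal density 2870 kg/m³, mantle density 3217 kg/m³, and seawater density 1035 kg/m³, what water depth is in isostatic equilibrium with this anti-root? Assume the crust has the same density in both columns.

2.83 km

Replacing a thickness d of crust by seawater at the top must be balanced by replacing crust with mantle at the base: d (ρ_c − ρ_w) = a (ρ_m − ρ_c).
d = a (ρ_m − ρ_c)/(ρ_c − ρ_w) = 14.95 km × 347/1835 = 2.83 km.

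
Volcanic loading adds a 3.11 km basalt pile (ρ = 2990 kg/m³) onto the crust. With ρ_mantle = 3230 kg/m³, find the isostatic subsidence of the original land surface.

2.88 km

Subaerial loading: s = t ρ_load / ρ_m.
s = 3.11 km × 2990/3230 = 2.88 km.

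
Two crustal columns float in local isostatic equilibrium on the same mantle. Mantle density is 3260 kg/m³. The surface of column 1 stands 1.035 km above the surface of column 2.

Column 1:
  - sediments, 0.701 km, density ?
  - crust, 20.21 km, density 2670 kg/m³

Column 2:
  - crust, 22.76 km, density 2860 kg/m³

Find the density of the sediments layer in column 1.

2470 kg/m³

Take the compensation level at the base of the deeper column (depth z_c below the surface of column 1) and equate Σ ρ_i t_i down to z_c; mantle fills any gap and the z_c terms cancel.
Column 1: 0.701×ρ + 20.21×2670 + (z_c − 20.911)×3260
Column 2: 1.035×0 + 22.76×2860 + (z_c − 1.035 − 22.76)×3260
The z_c×3260 term appears on both sides and cancels. Collect the known terms of each column as K = Σ(ρt)_known − 3260 × (depth of known layers): K_1 = 53960.7 − 3260×20.911 = −14209.16; K_2 = 65093.6 − 3260×(1.035 + 22.76) = −12478.1.
Balance: K_1 + 0.701×ρ = K_2, so ρ = (K_2 − K_1)/0.701 = 1731.06/0.701 = 2470 kg/m³.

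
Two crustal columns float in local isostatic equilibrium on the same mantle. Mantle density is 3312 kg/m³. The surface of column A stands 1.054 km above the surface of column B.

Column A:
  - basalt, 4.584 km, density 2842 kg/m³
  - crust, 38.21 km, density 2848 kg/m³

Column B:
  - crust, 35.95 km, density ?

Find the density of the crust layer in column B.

Take the compensation level at the base of the deeper column (depth z_c below the surface of column A) and equate Σ ρ_i t_i down to z_c; mantle fills any gap and the z_c terms cancel.
Column A: 4.584×2842 + 38.21×2848 + (z_c − 42.794)×3312
Column B: 1.054×0 + 35.95×ρ + (z_c − 1.054 − 35.95)×3312
The z_c×3312 term appears on both sides and cancels. Collect the known terms of each column as K = Σ(ρt)_known − 3312 × (depth of known layers): K_A = 121849.808 − 3312×42.794 = −19883.92; K_B = 0 − 3312×(1.054 + 35.95) = −122557.248.
Balance: K_A = K_B + 35.95×ρ, so ρ = (K_A − K_B)/35.95 = 102673/35.95 = 2860 kg/m³.

2860 kg/m³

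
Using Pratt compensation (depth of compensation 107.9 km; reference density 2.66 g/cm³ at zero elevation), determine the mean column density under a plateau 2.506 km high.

Pratt balance: ρ_ref D = ρ (D + h).
ρ = ρ_ref D/(D + h) = 2.66 × 107.9 km/(107.9 km + 2.506 km) = 2.6 g/cm³.

2.6 g/cm³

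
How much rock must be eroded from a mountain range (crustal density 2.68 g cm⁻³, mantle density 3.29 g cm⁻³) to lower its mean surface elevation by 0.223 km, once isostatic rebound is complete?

1.2 km

Net drop Δ = e − u = e − e ρ_c/ρ_m = e (ρ_m − ρ_c)/ρ_m.
e = Δ ρ_m/(ρ_m − ρ_c) = 0.223 km × 3.29/0.61 = 1.2 km.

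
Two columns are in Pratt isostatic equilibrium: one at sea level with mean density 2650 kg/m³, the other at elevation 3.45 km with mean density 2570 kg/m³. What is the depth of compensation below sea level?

111 km

ρ_ref D = ρ (D + h) → D (ρ_ref − ρ) = ρ h.
D = ρ h/(ρ_ref − ρ) = 2570 × 3.45 km/(2650 − 2570) = 111 km.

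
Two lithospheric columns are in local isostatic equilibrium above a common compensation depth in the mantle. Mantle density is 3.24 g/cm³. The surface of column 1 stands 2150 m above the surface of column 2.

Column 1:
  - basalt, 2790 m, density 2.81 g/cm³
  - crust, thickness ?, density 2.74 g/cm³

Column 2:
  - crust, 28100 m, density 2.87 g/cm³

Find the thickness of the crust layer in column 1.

32300 m

Take the compensation level at the base of the deeper column (depth z_c below the surface of column 1) and equate Σ ρ_i t_i down to z_c; mantle fills any gap and the z_c terms cancel.
Column 1: 2790×2.81 + x×2.74 + (z_c − 2790 − x)×3.24
Column 2: 2150×0 + 28100×2.87 + (z_c − 2150 − 28100)×3.24
The z_c×3.24 term appears on both sides and cancels. Collect the known terms of each column as K = Σ(ρt)_known − 3.24 × (depth of known layers): K_1 = 7839.9 − 3.24×2790 = −1199.7; K_2 = 80647 − 3.24×(2150 + 28100) = −17363.
Balance: K_1 − x×(3.24 − 2.74) = K_2, so x = (K_1 − K_2)/(3.24 − 2.74) = 16163.3/0.5 = 32300 m.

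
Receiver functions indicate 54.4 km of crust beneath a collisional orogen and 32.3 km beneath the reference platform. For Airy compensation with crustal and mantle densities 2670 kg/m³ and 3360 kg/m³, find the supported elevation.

Excess crust Δ = 54.4 km − 32.3 km = 22.1 km, split between elevation h and root r with h + r = Δ.
Airy balance ρ_c h = (ρ_m − ρ_c) r gives r = h ρ_c/(ρ_m − ρ_c), so h (1 + ρ_c/(ρ_m − ρ_c)) = Δ, i.e. h = Δ (ρ_m − ρ_c)/ρ_m.
h = 22.1 km × 690/3360 = 4.54 km.

4.54 km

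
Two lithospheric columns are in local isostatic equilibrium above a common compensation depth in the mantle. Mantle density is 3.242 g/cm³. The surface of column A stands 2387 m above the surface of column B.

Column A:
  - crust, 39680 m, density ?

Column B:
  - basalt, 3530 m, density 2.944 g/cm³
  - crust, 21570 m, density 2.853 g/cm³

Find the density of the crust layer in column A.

Take the compensation level at the base of the deeper column (depth z_c below the surface of column A) and equate Σ ρ_i t_i down to z_c; mantle fills any gap and the z_c terms cancel.
Column A: 39680×ρ + (z_c − 39680)×3.242
Column B: 2387×0 + 3530×2.944 + 21570×2.853 + (z_c − 2387 − 25100)×3.242
The z_c×3.242 term appears on both sides and cancels. Collect the known terms of each column as K = Σ(ρt)_known − 3.242 × (depth of known layers): K_A = 0 − 3.242×39680 = −128642.56; K_B = 71931.53 − 3.242×(2387 + 25100) = −17181.324.
Balance: K_A + 39680×ρ = K_B, so ρ = (K_B − K_A)/39680 = 111461/39680 = 2.81 g/cm³.

2.81 g/cm³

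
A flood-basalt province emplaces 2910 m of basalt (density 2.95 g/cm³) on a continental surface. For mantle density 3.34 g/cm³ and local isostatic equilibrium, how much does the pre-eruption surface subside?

Subaerial loading: s = t ρ_load / ρ_m.
s = 2910 m × 2.95/3.34 = 2570 m.

2570 m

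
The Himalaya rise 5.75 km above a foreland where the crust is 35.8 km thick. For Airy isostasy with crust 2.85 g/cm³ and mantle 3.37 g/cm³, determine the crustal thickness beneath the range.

Root depth r = h ρ_c / (ρ_m − ρ_c) = 5.75 km × 2.85 / 0.52 = 31.51 km.
Total thickness = T + h + r = 35.8 km + 5.75 km + 31.51 km = 73.1 km.

73.1 km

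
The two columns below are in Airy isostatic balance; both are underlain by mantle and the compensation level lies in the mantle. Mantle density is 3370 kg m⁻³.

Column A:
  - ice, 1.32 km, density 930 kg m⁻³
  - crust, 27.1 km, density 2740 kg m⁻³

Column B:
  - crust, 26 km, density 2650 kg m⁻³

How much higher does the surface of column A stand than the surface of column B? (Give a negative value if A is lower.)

0.467 km

For any compensation level in the mantle, the mantle terms cancel and isostasy reduces to e = (Σt_A − Σt_B) − (Σ(ρt)_A − Σ(ρt)_B) / ρ_m.
Σt_A = 28.42 km; Σt_B = 26 km; Σ(ρt)_A = 75481.6; Σ(ρt)_B = 68900 (in km·kg m⁻³).
e = (28.42 − 26) − (75481.6 − 68900) / 3370 = 0.467 km.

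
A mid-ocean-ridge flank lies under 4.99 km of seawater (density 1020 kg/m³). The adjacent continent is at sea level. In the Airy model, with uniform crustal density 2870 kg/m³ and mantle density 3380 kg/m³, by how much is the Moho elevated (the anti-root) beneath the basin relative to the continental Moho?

Isostatic balance requires: replacing crust with seawater at the top is compensated by replacing crust with mantle at the base: d (ρ_c − ρ_w) = a (ρ_m − ρ_c).
a = d (ρ_c − ρ_w)/(ρ_m − ρ_c) = 4.99 km × 1850/510 = 18.1 km.

18.1 km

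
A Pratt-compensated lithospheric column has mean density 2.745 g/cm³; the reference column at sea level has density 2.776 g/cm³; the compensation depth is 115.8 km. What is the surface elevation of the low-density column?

1.31 km

ρ_ref D = ρ (D + h) → h = D (ρ_ref − ρ)/ρ.
h = 115.8 km × (2.776 − 2.745)/2.745 = 1.31 km.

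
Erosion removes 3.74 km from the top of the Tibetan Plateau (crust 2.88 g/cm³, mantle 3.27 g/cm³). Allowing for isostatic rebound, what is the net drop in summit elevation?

Rebound u = e ρ_c/ρ_m = 3.74 km × 2.88/3.27 = 3.294 km.
Net surface drop = e − u = 3.74 km − 3.294 km = e (ρ_m − ρ_c)/ρ_m = 0.446 km.

0.446 km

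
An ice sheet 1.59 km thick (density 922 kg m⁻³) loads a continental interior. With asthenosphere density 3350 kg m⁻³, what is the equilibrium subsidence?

For local isostatic compensation: the ice load ρ_ice t is balanced by mantle displaced below, ρ_m s.
s = t ρ_ice / ρ_m = 1.59 km × 922/3350 = 0.438 km.

0.438 km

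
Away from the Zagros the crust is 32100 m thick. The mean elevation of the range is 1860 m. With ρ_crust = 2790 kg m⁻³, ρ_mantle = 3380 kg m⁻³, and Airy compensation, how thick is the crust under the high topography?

42800 m

Root depth r = h ρ_c / (ρ_m − ρ_c) = 1860 m × 2790 / 590 = 8796 m.
Total thickness = T + h + r = 32100 m + 1860 m + 8796 m = 42800 m.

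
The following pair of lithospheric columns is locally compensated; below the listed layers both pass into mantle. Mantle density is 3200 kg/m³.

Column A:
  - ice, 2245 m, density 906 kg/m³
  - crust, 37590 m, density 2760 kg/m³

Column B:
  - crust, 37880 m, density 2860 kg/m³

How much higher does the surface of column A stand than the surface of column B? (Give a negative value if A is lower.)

2750 m

For any compensation level in the mantle, the mantle terms cancel and isostasy reduces to e = (Σt_A − Σt_B) − (Σ(ρt)_A − Σ(ρt)_B) / ρ_m.
Σt_A = 39835 m; Σt_B = 37880 m; Σ(ρt)_A = 105782370; Σ(ρt)_B = 108336800 (in m·kg/m³).
e = (39835 − 37880) − (105782370 − 108336800) / 3200 = 2750 m.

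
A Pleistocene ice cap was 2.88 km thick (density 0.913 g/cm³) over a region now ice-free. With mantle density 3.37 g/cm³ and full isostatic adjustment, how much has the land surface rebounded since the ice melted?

0.78 km

Removing the load lets mantle flow back in; uplift u satisfies ρ_ice t = ρ_m u.
u = t ρ_ice/ρ_m = 2.88 km × 0.913/3.37 = 0.78 km.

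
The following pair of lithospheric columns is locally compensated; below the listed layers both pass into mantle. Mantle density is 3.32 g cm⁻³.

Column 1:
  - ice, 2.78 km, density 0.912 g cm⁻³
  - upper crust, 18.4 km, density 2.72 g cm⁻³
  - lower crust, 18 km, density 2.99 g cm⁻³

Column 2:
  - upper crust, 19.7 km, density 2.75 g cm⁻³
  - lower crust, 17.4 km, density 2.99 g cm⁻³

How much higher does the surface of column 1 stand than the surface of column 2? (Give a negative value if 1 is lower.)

2.02 km

For any compensation level in the mantle, the mantle terms cancel and isostasy reduces to e = (Σt_1 − Σt_2) − (Σ(ρt)_1 − Σ(ρt)_2) / ρ_m.
Σt_1 = 39.18 km; Σt_2 = 37.1 km; Σ(ρt)_1 = 106.40336; Σ(ρt)_2 = 106.201 (in km·g cm⁻³).
e = (39.18 − 37.1) − (106.40336 − 106.201) / 3.32 = 2.02 km.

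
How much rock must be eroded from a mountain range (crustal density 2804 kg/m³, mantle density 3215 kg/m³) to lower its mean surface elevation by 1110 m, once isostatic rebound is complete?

8680 m

Net drop Δ = e − u = e − e ρ_c/ρ_m = e (ρ_m − ρ_c)/ρ_m.
e = Δ ρ_m/(ρ_m − ρ_c) = 1110 m × 3215/411 = 8680 m.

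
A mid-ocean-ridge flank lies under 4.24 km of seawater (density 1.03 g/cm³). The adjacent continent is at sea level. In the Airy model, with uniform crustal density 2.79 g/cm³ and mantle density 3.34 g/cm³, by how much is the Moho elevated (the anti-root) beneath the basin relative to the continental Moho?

13.6 km

For local isostatic compensation: replacing crust with seawater at the top is compensated by replacing crust with mantle at the base: d (ρ_c − ρ_w) = a (ρ_m − ρ_c).
a = d (ρ_c − ρ_w)/(ρ_m − ρ_c) = 4.24 km × 1.76/0.55 = 13.6 km.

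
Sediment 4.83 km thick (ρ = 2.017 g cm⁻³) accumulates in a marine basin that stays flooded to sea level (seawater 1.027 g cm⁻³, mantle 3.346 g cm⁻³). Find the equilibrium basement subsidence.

2.06 km

Submarine loading: the sediment displaces seawater, and the subsidence is in turn flooded, so s (ρ_m − ρ_w) = t (ρ_sed − ρ_w).
s = 4.83 km × (2.017 − 1.027) / (3.346 − 1.027) = 2.06 km.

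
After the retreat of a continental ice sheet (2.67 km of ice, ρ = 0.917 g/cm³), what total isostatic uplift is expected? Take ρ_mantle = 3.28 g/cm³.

Removing the load lets mantle flow back in; uplift u satisfies ρ_ice t = ρ_m u.
u = t ρ_ice/ρ_m = 2.67 km × 0.917/3.28 = 0.746 km.

0.746 km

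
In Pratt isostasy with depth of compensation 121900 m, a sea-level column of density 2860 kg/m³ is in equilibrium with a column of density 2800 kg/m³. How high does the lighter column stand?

2610 m

ρ_ref D = ρ (D + h) → h = D (ρ_ref − ρ)/ρ.
h = 121900 m × (2860 − 2800)/2800 = 2610 m.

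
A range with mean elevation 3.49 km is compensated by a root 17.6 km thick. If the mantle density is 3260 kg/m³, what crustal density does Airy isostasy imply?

ρ_c h = (ρ_m − ρ_c) r → ρ_c (h + r) = ρ_m r → ρ_c = ρ_m r / (h + r).
ρ_c = 3260 × 17.6 km / (3.49 km + 17.6 km) = 2720 kg/m³.

2720 kg/m³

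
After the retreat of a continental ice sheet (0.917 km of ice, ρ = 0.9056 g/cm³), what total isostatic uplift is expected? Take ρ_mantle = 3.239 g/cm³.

0.256 km

Removing the load lets mantle flow back in; uplift u satisfies ρ_ice t = ρ_m u.
u = t ρ_ice/ρ_m = 0.917 km × 0.9056/3.239 = 0.256 km.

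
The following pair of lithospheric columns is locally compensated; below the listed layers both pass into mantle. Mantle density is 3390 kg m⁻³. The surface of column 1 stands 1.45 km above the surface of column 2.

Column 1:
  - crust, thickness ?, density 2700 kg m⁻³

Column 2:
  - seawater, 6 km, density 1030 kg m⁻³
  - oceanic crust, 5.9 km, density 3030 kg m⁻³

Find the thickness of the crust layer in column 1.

Take the compensation level at the base of the deeper column (depth z_c below the surface of column 1) and equate Σ ρ_i t_i down to z_c; mantle fills any gap and the z_c terms cancel.
Column 1: x×2700 + (z_c − 0 − x)×3390
Column 2: 1.45×0 + 6×1030 + 5.9×3030 + (z_c − 1.45 − 11.9)×3390
The z_c×3390 term appears on both sides and cancels. Collect the known terms of each column as K = Σ(ρt)_known − 3390 × (depth of known layers): K_1 = 0 − 3390×0 = 0; K_2 = 24057 − 3390×(1.45 + 11.9) = −21199.5.
Balance: K_1 − x×(3390 − 2700) = K_2, so x = (K_1 − K_2)/(3390 − 2700) = 21199.5/690 = 30.7 km.

30.7 km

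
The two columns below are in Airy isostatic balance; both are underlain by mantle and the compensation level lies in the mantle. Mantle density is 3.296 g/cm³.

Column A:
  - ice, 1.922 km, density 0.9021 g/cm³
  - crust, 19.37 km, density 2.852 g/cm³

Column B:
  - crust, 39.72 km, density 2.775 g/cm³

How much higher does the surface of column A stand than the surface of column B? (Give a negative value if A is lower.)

−2.27 km

For any compensation level in the mantle, the mantle terms cancel and isostasy reduces to e = (Σt_A − Σt_B) − (Σ(ρt)_A − Σ(ρt)_B) / ρ_m.
Σt_A = 21.292 km; Σt_B = 39.72 km; Σ(ρt)_A = 56.9770762; Σ(ρt)_B = 110.223 (in km·g/cm³).
e = (21.292 − 39.72) − (56.9770762 − 110.223) / 3.296 = −2.27 km.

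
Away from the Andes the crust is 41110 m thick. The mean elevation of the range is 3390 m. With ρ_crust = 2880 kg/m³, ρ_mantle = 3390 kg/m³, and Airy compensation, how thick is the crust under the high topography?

63600 m

Root depth r = h ρ_c / (ρ_m − ρ_c) = 3390 m × 2880 / 510 = 19140 m.
Total thickness = T + h + r = 41110 m + 3390 m + 19140 m = 63600 m.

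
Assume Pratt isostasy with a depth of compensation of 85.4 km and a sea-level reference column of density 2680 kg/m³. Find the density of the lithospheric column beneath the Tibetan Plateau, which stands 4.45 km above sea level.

Pratt balance: ρ_ref D = ρ (D + h).
ρ = ρ_ref D/(D + h) = 2680 × 85.4 km/(85.4 km + 4.45 km) = 2550 kg/m³.

2550 kg/m³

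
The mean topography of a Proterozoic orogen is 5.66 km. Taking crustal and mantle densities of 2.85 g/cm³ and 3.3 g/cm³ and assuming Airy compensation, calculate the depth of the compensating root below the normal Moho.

35.8 km

For local isostatic compensation: the weight of the topography is balanced by the buoyancy of the root, ρ_c h = (ρ_m − ρ_c) r.
r = h · ρ_c / (ρ_m − ρ_c) = 5.66 km × 2.85 / (3.3 − 2.85) = 35.8 km.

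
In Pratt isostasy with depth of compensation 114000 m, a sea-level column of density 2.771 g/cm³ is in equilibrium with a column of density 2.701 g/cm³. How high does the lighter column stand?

ρ_ref D = ρ (D + h) → h = D (ρ_ref − ρ)/ρ.
h = 114000 m × (2.771 − 2.701)/2.701 = 2950 m.

2950 m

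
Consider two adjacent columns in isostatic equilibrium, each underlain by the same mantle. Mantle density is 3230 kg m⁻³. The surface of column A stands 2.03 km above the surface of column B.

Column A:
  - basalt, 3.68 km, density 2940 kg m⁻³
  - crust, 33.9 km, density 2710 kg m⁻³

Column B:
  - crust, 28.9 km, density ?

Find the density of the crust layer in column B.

2810 kg m⁻³

Take the compensation level at the base of the deeper column (depth z_c below the surface of column A) and equate Σ ρ_i t_i down to z_c; mantle fills any gap and the z_c terms cancel.
Column A: 3.68×2940 + 33.9×2710 + (z_c − 37.58)×3230
Column B: 2.03×0 + 28.9×ρ + (z_c − 2.03 − 28.9)×3230
The z_c×3230 term appears on both sides and cancels. Collect the known terms of each column as K = Σ(ρt)_known − 3230 × (depth of known layers): K_A = 102688.2 − 3230×37.58 = −18695.2; K_B = 0 − 3230×(2.03 + 28.9) = −99903.9.
Balance: K_A = K_B + 28.9×ρ, so ρ = (K_A − K_B)/28.9 = 81208.7/28.9 = 2810 kg m⁻³.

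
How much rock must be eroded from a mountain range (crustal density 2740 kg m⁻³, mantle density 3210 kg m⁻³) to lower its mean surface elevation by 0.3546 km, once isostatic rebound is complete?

Net drop Δ = e − u = e − e ρ_c/ρ_m = e (ρ_m − ρ_c)/ρ_m.
e = Δ ρ_m/(ρ_m − ρ_c) = 0.3546 km × 3210/470 = 2.42 km.

2.42 km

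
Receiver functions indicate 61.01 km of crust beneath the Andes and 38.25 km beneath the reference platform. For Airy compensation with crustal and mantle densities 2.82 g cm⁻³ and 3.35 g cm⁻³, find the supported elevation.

Excess crust Δ = 61.01 km − 38.25 km = 22.76 km, split between elevation h and root r with h + r = Δ.
Airy balance ρ_c h = (ρ_m − ρ_c) r gives r = h ρ_c/(ρ_m − ρ_c), so h (1 + ρ_c/(ρ_m − ρ_c)) = Δ, i.e. h = Δ (ρ_m − ρ_c)/ρ_m.
h = 22.76 km × 0.53/3.35 = 3.6 km.

3.6 km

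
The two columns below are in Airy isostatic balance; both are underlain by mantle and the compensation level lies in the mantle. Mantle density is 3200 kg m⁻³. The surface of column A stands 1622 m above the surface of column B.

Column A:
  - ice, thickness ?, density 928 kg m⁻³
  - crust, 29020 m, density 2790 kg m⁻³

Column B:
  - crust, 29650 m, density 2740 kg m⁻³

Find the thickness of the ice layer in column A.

3050 m

Take the compensation level at the base of the deeper column (depth z_c below the surface of column A) and equate Σ ρ_i t_i down to z_c; mantle fills any gap and the z_c terms cancel.
Column A: x×928 + 29020×2790 + (z_c − 29020 − x)×3200
Column B: 1622×0 + 29650×2740 + (z_c − 1622 − 29650)×3200
The z_c×3200 term appears on both sides and cancels. Collect the known terms of each column as K = Σ(ρt)_known − 3200 × (depth of known layers): K_A = 80965800 − 3200×29020 = −11898200; K_B = 81241000 − 3200×(1622 + 29650) = −18829400.
Balance: K_A − x×(3200 − 928) = K_B, so x = (K_A − K_B)/(3200 − 928) = 6931200/2272 = 3050 m.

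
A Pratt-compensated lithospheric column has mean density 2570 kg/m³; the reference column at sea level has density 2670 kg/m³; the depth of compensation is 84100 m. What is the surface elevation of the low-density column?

ρ_ref D = ρ (D + h) → h = D (ρ_ref − ρ)/ρ.
h = 84100 m × (2670 − 2570)/2570 = 3270 m.

3270 m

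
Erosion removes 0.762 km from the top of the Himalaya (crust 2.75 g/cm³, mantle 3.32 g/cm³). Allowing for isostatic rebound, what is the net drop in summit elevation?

Rebound u = e ρ_c/ρ_m = 0.762 km × 2.75/3.32 = 0.6312 km.
Net surface drop = e − u = 0.762 km − 0.6312 km = e (ρ_m − ρ_c)/ρ_m = 0.131 km.

0.131 km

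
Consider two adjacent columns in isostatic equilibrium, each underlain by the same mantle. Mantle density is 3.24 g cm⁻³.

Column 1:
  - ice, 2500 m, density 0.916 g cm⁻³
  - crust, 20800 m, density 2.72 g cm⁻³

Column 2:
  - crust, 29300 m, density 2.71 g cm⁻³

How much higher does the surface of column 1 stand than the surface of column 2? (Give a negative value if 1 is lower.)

339 m

For any compensation level in the mantle, the mantle terms cancel and isostasy reduces to e = (Σt_1 − Σt_2) − (Σ(ρt)_1 − Σ(ρt)_2) / ρ_m.
Σt_1 = 23300 m; Σt_2 = 29300 m; Σ(ρt)_1 = 58866; Σ(ρt)_2 = 79403 (in m·g cm⁻³).
e = (23300 − 29300) − (58866 − 79403) / 3.24 = 339 m.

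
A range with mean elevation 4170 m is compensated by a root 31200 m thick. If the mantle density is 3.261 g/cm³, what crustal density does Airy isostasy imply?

2.88 g/cm³

ρ_c h = (ρ_m − ρ_c) r → ρ_c (h + r) = ρ_m r → ρ_c = ρ_m r / (h + r).
ρ_c = 3.261 × 31200 m / (4170 m + 31200 m) = 2.88 g/cm³.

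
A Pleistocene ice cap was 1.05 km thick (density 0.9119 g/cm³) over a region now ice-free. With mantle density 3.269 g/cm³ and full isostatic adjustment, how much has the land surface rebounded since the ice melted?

0.293 km

Removing the load lets mantle flow back in; uplift u satisfies ρ_ice t = ρ_m u.
u = t ρ_ice/ρ_m = 1.05 km × 0.9119/3.269 = 0.293 km.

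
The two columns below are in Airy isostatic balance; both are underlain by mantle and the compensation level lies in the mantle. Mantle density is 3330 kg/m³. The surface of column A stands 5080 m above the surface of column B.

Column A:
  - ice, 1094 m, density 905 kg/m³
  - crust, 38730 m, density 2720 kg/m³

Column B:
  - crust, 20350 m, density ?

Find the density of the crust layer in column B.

2870 kg/m³

Take the compensation level at the base of the deeper column (depth z_c below the surface of column A) and equate Σ ρ_i t_i down to z_c; mantle fills any gap and the z_c terms cancel.
Column A: 1094×905 + 38730×2720 + (z_c − 39824)×3330
Column B: 5080×0 + 20350×ρ + (z_c − 5080 − 20350)×3330
The z_c×3330 term appears on both sides and cancels. Collect the known terms of each column as K = Σ(ρt)_known − 3330 × (depth of known layers): K_A = 106335670 − 3330×39824 = −26278250; K_B = 0 − 3330×(5080 + 20350) = −84681900.
Balance: K_A = K_B + 20350×ρ, so ρ = (K_A − K_B)/20350 = 58403600/20350 = 2870 kg/m³.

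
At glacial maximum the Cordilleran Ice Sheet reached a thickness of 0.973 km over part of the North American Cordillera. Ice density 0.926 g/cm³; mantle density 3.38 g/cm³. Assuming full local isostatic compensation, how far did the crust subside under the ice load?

For local isostatic compensation: the ice load ρ_ice t is balanced by mantle displaced below, ρ_m s.
s = t ρ_ice / ρ_m = 0.973 km × 0.926/3.38 = 0.267 km.

0.267 km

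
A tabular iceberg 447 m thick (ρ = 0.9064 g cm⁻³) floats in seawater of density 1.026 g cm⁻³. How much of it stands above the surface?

52.1 m

Floating equilibrium: submerged depth d = t ρ_obj/ρ_fluid = 447 m × 0.9064/1.026 = 394.9 m.
Freeboard = t − d = 447 m − 394.9 m = 52.1 m.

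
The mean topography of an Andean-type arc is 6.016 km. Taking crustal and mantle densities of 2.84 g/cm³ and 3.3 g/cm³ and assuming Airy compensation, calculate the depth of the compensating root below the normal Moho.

37.1 km

For local isostatic compensation: the weight of the topography is balanced by the buoyancy of the root, ρ_c h = (ρ_m − ρ_c) r.
r = h · ρ_c / (ρ_m − ρ_c) = 6.016 km × 2.84 / (3.3 − 2.84) = 37.1 km.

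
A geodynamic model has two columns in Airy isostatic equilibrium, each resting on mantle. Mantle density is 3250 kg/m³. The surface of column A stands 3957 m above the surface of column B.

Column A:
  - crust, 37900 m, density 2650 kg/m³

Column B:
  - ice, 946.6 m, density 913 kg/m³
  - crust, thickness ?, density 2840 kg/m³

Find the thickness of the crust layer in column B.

Take the compensation level at the base of the deeper column (depth z_c below the surface of column A) and equate Σ ρ_i t_i down to z_c; mantle fills any gap and the z_c terms cancel.
Column A: 37900×2650 + (z_c − 37900)×3250
Column B: 3957×0 + 946.6×913 + x×2840 + (z_c − 3957 − 946.6 − x)×3250
The z_c×3250 term appears on both sides and cancels. Collect the known terms of each column as K = Σ(ρt)_known − 3250 × (depth of known layers): K_A = 100435000 − 3250×37900 = −22740000; K_B = 864245.8 − 3250×(3957 + 946.6) = −15072454.2.
Balance: K_A = K_B − x×(3250 − 2840), so x = (K_B − K_A)/(3250 − 2840) = 7667550/410 = 18700 m.

18700 m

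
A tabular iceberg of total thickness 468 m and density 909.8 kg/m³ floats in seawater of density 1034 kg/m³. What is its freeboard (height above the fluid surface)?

56.2 m

Floating equilibrium: submerged depth d = t ρ_obj/ρ_fluid = 468 m × 909.8/1034 = 411.8 m.
Freeboard = t − d = 468 m − 411.8 m = 56.2 m.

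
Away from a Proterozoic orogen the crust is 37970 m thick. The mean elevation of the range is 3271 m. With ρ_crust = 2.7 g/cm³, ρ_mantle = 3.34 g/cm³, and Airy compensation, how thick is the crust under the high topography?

Root depth r = h ρ_c / (ρ_m − ρ_c) = 3271 m × 2.7 / 0.64 = 13800 m.
Total thickness = T + h + r = 37970 m + 3271 m + 13800 m = 55000 m.

55000 m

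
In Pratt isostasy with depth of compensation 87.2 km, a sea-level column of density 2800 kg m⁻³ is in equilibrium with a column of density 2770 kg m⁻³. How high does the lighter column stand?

ρ_ref D = ρ (D + h) → h = D (ρ_ref − ρ)/ρ.
h = 87.2 km × (2800 − 2770)/2770 = 0.944 km.

0.944 km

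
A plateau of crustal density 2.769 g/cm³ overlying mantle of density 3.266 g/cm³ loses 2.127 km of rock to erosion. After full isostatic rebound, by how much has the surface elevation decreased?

Rebound u = e ρ_c/ρ_m = 2.127 km × 2.769/3.266 = 1.803 km.
Net surface drop = e − u = 2.127 km − 1.803 km = e (ρ_m − ρ_c)/ρ_m = 0.324 km.

0.324 km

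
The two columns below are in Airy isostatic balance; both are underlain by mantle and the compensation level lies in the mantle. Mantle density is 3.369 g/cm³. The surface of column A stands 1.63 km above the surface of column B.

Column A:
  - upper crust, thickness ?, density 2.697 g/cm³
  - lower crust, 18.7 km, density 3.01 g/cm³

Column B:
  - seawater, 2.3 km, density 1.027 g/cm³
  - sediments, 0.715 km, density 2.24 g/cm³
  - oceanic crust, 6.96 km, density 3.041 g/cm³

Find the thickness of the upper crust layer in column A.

10.8 km

Take the compensation level at the base of the deeper column (depth z_c below the surface of column A) and equate Σ ρ_i t_i down to z_c; mantle fills any gap and the z_c terms cancel.
Column A: x×2.697 + 18.7×3.01 + (z_c − 18.7 − x)×3.369
Column B: 1.63×0 + 2.3×1.027 + 0.715×2.24 + 6.96×3.041 + (z_c − 1.63 − 9.975)×3.369
The z_c×3.369 term appears on both sides and cancels. Collect the known terms of each column as K = Σ(ρt)_known − 3.369 × (depth of known layers): K_A = 56.287 − 3.369×18.7 = −6.7133; K_B = 25.12906 − 3.369×(1.63 + 9.975) = −13.968185.
Balance: K_A − x×(3.369 − 2.697) = K_B, so x = (K_A − K_B)/(3.369 − 2.697) = 7.25488/0.672 = 10.8 km.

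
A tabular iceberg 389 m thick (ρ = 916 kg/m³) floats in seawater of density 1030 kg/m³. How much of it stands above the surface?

43.1 m

Floating equilibrium: submerged depth d = t ρ_obj/ρ_fluid = 389 m × 916/1030 = 345.9 m.
Freeboard = t − d = 389 m − 345.9 m = 43.1 m.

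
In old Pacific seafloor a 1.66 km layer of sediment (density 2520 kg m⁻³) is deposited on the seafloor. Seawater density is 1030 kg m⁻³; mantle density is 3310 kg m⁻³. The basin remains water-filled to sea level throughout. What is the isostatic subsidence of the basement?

Submarine loading: the sediment displaces seawater, and the subsidence is in turn flooded, so s (ρ_m − ρ_w) = t (ρ_sed − ρ_w).
s = 1.66 km × (2520 − 1030) / (3310 − 1030) = 1.08 km.

1.08 km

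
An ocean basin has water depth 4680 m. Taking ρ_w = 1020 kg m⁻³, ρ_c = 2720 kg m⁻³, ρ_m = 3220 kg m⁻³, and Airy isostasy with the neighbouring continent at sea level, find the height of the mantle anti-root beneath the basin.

For local isostatic compensation: replacing crust with seawater at the top is compensated by replacing crust with mantle at the base: d (ρ_c − ρ_w) = a (ρ_m − ρ_c).
a = d (ρ_c − ρ_w)/(ρ_m − ρ_c) = 4680 m × 1700/500 = 15900 m.

15900 m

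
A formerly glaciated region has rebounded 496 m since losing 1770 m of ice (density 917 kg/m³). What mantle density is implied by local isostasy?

ρ_m = ρ_ice t / u = 917 × 1770 m/496 m = 3270 kg/m³.

3270 kg/m³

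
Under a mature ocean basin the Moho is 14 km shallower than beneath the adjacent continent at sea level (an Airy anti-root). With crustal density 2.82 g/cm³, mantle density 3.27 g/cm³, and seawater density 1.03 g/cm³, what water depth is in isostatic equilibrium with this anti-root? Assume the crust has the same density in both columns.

3.52 km

Replacing a thickness d of crust by seawater at the top must be balanced by replacing crust with mantle at the base: d (ρ_c − ρ_w) = a (ρ_m − ρ_c).
d = a (ρ_m − ρ_c)/(ρ_c − ρ_w) = 14 km × 0.45/1.79 = 3.52 km.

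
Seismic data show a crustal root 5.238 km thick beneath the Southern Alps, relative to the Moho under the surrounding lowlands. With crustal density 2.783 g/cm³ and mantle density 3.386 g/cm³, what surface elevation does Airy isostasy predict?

Balancing pressure at the compensation depth: ρ_c h = (ρ_m − ρ_c) r.
h = r (ρ_m − ρ_c) / ρ_c = 5.238 km × (3.386 − 2.783) / 2.783 = 1.13 km.

1.13 km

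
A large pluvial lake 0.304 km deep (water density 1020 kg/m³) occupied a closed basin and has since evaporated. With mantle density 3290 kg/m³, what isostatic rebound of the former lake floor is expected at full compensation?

u = d ρ_w/ρ_m = 0.304 km × 1020/3290 = 0.0942 km.

0.0942 km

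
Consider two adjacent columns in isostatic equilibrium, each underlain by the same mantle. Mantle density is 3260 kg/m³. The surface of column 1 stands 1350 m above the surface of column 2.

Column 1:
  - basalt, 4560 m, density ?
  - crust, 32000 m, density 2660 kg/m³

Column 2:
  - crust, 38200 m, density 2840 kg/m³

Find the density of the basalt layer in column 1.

2990 kg/m³

Take the compensation level at the base of the deeper column (depth z_c below the surface of column 1) and equate Σ ρ_i t_i down to z_c; mantle fills any gap and the z_c terms cancel.
Column 1: 4560×ρ + 32000×2660 + (z_c − 36560)×3260
Column 2: 1350×0 + 38200×2840 + (z_c − 1350 − 38200)×3260
The z_c×3260 term appears on both sides and cancels. Collect the known terms of each column as K = Σ(ρt)_known − 3260 × (depth of known layers): K_1 = 85120000 − 3260×36560 = −34065600; K_2 = 108488000 − 3260×(1350 + 38200) = −20445000.
Balance: K_1 + 4560×ρ = K_2, so ρ = (K_2 − K_1)/4560 = 13620600/4560 = 2990 kg/m³.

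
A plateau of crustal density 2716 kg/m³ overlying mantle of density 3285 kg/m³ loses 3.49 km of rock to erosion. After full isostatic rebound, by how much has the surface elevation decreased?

0.605 km

Rebound u = e ρ_c/ρ_m = 3.49 km × 2716/3285 = 2.885 km.
Net surface drop = e − u = 3.49 km − 2.885 km = e (ρ_m − ρ_c)/ρ_m = 0.605 km.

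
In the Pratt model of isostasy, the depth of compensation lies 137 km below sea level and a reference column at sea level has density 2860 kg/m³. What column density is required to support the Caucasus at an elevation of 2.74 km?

2800 kg/m³

Pratt balance: ρ_ref D = ρ (D + h).
ρ = ρ_ref D/(D + h) = 2860 × 137 km/(137 km + 2.74 km) = 2800 kg/m³.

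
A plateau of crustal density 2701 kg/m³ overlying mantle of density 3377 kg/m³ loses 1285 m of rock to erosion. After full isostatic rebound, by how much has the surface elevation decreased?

Rebound u = e ρ_c/ρ_m = 1285 m × 2701/3377 = 1028 m.
Net surface drop = e − u = 1285 m − 1028 m = e (ρ_m − ρ_c)/ρ_m = 257 m.

257 m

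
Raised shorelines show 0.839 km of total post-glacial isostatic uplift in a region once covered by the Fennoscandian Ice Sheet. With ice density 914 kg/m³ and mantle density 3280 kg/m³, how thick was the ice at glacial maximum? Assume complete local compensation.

u = t ρ_ice/ρ_m → t = u ρ_m/ρ_ice = 0.839 km × 3280/914 = 3.01 km.

3.01 km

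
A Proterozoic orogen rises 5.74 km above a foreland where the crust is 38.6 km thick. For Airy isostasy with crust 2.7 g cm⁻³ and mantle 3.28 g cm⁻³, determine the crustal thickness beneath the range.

Root depth r = h ρ_c / (ρ_m − ρ_c) = 5.74 km × 2.7 / 0.58 = 26.72 km.
Total thickness = T + h + r = 38.6 km + 5.74 km + 26.72 km = 71.1 km.

71.1 km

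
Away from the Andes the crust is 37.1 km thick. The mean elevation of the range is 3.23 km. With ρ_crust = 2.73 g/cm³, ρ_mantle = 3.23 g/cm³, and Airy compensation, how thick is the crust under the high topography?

Root depth r = h ρ_c / (ρ_m − ρ_c) = 3.23 km × 2.73 / 0.5 = 17.64 km.
Total thickness = T + h + r = 37.1 km + 3.23 km + 17.64 km = 58 km.

58 km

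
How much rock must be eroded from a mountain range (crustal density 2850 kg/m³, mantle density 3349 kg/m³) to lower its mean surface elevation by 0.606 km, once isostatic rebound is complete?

Net drop Δ = e − u = e − e ρ_c/ρ_m = e (ρ_m − ρ_c)/ρ_m.
e = Δ ρ_m/(ρ_m − ρ_c) = 0.606 km × 3349/499 = 4.07 km.

4.07 km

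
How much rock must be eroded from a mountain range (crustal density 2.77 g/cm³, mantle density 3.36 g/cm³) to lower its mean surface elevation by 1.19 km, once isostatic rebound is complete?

6.78 km

Net drop Δ = e − u = e − e ρ_c/ρ_m = e (ρ_m − ρ_c)/ρ_m.
e = Δ ρ_m/(ρ_m − ρ_c) = 1.19 km × 3.36/0.59 = 6.78 km.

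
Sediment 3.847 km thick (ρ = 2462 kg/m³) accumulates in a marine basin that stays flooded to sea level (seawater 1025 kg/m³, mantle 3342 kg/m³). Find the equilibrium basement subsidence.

2.39 km

Submarine loading: the sediment displaces seawater, and the subsidence is in turn flooded, so s (ρ_m − ρ_w) = t (ρ_sed − ρ_w).
s = 3.847 km × (2462 − 1025) / (3342 − 1025) = 2.39 km.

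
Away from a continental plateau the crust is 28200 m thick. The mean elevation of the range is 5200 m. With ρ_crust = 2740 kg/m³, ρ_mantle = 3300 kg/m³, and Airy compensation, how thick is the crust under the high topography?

Root depth r = h ρ_c / (ρ_m − ρ_c) = 5200 m × 2740 / 560 = 25440 m.
Total thickness = T + h + r = 28200 m + 5200 m + 25440 m = 58800 m.

58800 m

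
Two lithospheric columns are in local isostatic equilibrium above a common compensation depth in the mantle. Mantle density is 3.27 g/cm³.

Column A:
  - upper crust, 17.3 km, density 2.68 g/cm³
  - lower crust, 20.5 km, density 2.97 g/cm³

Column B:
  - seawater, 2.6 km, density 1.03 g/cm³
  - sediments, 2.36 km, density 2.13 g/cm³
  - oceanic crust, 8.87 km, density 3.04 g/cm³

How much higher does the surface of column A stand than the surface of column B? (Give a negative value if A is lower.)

For any compensation level in the mantle, the mantle terms cancel and isostasy reduces to e = (Σt_A − Σt_B) − (Σ(ρt)_A − Σ(ρt)_B) / ρ_m.
Σt_A = 37.8 km; Σt_B = 13.83 km; Σ(ρt)_A = 107.249; Σ(ρt)_B = 34.6696 (in km·g/cm³).
e = (37.8 − 13.83) − (107.249 − 34.6696) / 3.27 = 1.77 km.

1.77 km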